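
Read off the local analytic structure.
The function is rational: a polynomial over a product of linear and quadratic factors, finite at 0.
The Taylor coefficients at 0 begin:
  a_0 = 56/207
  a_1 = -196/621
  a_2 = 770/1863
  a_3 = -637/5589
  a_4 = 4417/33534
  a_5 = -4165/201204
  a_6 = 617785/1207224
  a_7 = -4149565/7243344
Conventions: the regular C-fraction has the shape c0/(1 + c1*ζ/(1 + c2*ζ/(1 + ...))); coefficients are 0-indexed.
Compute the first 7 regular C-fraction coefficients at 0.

Taylor coefficients (read off): a_0 = 56/207, a_1 = -196/621, a_2 = 770/1863, a_3 = -637/5589, a_4 = 4417/33534, a_5 = -4165/201204, a_6 = 617785/1207224.
c0 = a_0 = 56/207. Peel one level at a time: if S = 1 + c*ζ/S' with S'(0) = 1, then c is the ζ-coefficient of S and S' = c*ζ/(S - 1).
S_1 = c0/f = 1 + (7/6)*ζ + (-1/6)*ζ^2 + ...; c1 = 7/6.
S_2 = c1*ζ/(S_1 - 1) = 1 + (1/7)*ζ + (199/147)*ζ^2 + ...; c2 = 1/7.
S_3 = c2*ζ/(S_2 - 1) = 1 + (-199/21)*ζ + (700/9)*ζ^2 + ...; c3 = -199/21.
S_4 = c3*ζ/(S_3 - 1) = 1 + (4900/597)*ζ + (-5488/118803)*ζ^2 + ...; c4 = 4900/597.
S_5 = c4*ζ/(S_4 - 1) = 1 + (28/4975)*ζ + (84/625)*ζ^2 + ...; c5 = 28/4975.
S_6 = c5*ζ/(S_5 - 1) = 1 + (-597/25)*ζ + ...; c6 = -597/25.

The regular C-fraction coefficients are [56/207, 7/6, 1/7, -199/21, 4900/597, 28/4975, -597/25].


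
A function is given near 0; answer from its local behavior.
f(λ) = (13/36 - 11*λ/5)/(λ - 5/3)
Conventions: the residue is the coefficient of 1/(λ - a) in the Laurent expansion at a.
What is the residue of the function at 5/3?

The residue is -119/36.

At the order-1 pole 5/3 set g(λ) = (λ - (5/3))*f(λ) = 13/36 - 11*λ/5.
Simple pole: residue = g(a) at a = 5/3, which is -119/36.


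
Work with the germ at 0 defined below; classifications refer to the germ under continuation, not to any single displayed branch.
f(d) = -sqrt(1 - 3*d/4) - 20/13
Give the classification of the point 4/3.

The point is an algebraic (square-root) branch point.

The term (-1)*sqrt(1 - d/(4/3)) has argument 1 - 4/3/(4/3) = 0 at 4/3: a square-root (algebraic, two-sheeted) branch point; the remaining terms are analytic or single-valued there.


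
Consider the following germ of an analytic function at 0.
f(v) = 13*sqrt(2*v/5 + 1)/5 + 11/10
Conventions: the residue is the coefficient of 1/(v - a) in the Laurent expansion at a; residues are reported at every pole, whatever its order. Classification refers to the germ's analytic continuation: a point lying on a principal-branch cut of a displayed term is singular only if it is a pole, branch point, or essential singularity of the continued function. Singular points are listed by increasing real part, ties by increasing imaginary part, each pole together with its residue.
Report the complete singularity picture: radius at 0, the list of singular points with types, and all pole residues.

Radius of convergence at 0: 5/2.
At -5/2: an algebraic (square-root) branch point.

Branch term (13/5)*sqrt(1 - v/(-5/2)): its argument vanishes at v = -5/2, a square-root branch point, modulus 5/2.
The radius of convergence is the smallest modulus among the singular points: 5/2.


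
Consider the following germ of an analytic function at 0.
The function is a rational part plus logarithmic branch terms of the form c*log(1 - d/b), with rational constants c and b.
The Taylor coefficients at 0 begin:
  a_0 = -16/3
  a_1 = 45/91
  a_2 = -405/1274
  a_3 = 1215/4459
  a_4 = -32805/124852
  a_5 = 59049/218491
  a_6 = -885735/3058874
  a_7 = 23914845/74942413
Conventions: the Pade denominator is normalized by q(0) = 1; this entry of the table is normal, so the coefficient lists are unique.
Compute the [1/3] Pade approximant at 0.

The Pade approximant has numerator coefficients [-16/3, -15495057/3146689]; denominator coefficients [1, 491859/484106, 234495/6777484, -594135/94884776].

Taylor coefficients needed (read off): a_0 = -16/3, a_1 = 45/91, a_2 = -405/1274, a_3 = 1215/4459, a_4 = -32805/124852.
Write the denominator as Q(d) = 1 + q1*d + q2*d^2 + q3*d^3. Requiring Q*f - P = O(d^5) with deg P <= 1 kills the coefficients of d^2..d^4 in Q*f:
  d^2: a_2 + q1*a_1 + q2*a_0 = 0, i.e. -405/1274 + (45/91)*q1 + (-16/3)*q2 = 0.
  d^3: a_3 + q1*a_2 + q2*a_1 + q3*a_0 = 0, i.e. 1215/4459 + (-405/1274)*q1 + (45/91)*q2 + (-16/3)*q3 = 0.
  d^4: a_4 + q1*a_3 + q2*a_2 + q3*a_1 = 0, i.e. -32805/124852 + (1215/4459)*q1 + (-405/1274)*q2 + (45/91)*q3 = 0.
Solving this linear system: q1 = 491859/484106, q2 = 234495/6777484, q3 = -594135/94884776.
The numerator is Q*f truncated at degree 1: P0 = a_0 = -16/3; P1 = a_1 + q1*a_0 = -15495057/3146689.


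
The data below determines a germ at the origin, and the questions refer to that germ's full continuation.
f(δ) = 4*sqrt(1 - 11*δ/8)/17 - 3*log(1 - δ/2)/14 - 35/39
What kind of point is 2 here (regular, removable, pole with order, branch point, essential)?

The point is a logarithmic branch point.

The term (-3/14)*log(1 - δ/(2)) has argument 1 - 2/(2) = 0 at 2: a logarithmic (infinitely-sheeted) branch point; the remaining terms are analytic or single-valued there.


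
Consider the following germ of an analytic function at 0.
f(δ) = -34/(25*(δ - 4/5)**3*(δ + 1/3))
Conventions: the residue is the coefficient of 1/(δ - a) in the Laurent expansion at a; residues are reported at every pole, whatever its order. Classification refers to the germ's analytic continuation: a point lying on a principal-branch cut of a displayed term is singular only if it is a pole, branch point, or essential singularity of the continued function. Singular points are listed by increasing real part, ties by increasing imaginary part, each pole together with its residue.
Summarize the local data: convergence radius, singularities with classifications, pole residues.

Denominator factor (δ + 1/3): pole of order 1 at -1/3, modulus 1/3.
Denominator factor (δ - 4/5)^3: pole of order 3 at 4/5, modulus 4/5.
The radius of convergence is the smallest modulus among the singular points: 1/3.
At the order-1 pole -1/3 set g(δ) = (δ - (-1/3))*f(δ) = -34/(25*(δ - 4/5)**3).
Simple pole: residue = g(a) at a = -1/3, which is 270/289.
At the order-3 pole 4/5 set g(δ) = (δ - (4/5))^3*f(δ) = -34/(25*(δ + 1/3)).
Order-3 pole: residue = g''(a)/2; g''(4/5) = -540/289, so the residue is -270/289.
List the singular points by increasing real part (a conjugate pair: the negative imaginary part first).

Radius of convergence at 0: 1/3.
At -1/3: a pole of order 1; residue 270/289.
At 4/5: a pole of order 3; residue -270/289.


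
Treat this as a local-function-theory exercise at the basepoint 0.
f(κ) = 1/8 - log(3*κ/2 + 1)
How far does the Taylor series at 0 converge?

The radius of convergence is 2/3.

Branch term (-1)*log(1 - κ/(-2/3)): its argument vanishes at κ = -2/3, a logarithmic branch point, modulus 2/3.
The radius of convergence is the smallest modulus among the singular points: 2/3.


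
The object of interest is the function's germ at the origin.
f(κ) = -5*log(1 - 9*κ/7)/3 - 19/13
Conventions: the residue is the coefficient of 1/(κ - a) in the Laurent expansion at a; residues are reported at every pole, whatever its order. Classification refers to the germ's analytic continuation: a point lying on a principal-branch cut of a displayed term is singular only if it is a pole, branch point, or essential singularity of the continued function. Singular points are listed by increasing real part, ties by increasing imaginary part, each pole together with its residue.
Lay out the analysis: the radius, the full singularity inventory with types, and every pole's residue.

Branch term (-5/3)*log(1 - κ/(7/9)): its argument vanishes at κ = 7/9, a logarithmic branch point, modulus 7/9.
The radius of convergence is the smallest modulus among the singular points: 7/9.

Radius of convergence at 0: 7/9.
At 7/9: a logarithmic branch point.


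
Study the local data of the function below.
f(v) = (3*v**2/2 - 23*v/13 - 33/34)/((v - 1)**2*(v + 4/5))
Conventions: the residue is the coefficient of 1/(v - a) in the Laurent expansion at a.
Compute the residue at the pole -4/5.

The residue is 15523/35802.

At the order-1 pole -4/5 set g(v) = (v - (-4/5))*f(v) = (3*v**2/2 - 23*v/13 - 33/34)/(v - 1)**2.
Simple pole: residue = g(a) at a = -4/5, which is 15523/35802.


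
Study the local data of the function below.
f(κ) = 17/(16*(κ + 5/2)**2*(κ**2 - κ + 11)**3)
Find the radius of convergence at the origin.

The radius of convergence is 5/2.

Denominator factor (κ**2 - κ + 11)^3: discriminant -43, complex-conjugate roots (1/2) + ((1/2)*sqrt(43))*i and (1/2) - ((1/2)*sqrt(43))*i; poles of order 3, moduli sqrt(11) and sqrt(11).
Denominator factor (κ + 5/2)^2: pole of order 2 at -5/2, modulus 5/2.
The radius of convergence is the smallest modulus among the singular points: 5/2.


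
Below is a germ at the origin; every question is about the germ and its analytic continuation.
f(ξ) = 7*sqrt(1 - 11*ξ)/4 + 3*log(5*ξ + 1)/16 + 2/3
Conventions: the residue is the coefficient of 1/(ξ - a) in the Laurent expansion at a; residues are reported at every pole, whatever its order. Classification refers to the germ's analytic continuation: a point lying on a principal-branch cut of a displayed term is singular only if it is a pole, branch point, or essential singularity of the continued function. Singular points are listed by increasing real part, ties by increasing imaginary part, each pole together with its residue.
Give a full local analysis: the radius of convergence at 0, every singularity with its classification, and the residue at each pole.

Radius of convergence at 0: 1/11.
At -1/5: a logarithmic branch point.
At 1/11: an algebraic (square-root) branch point.

Branch term (7/4)*sqrt(1 - ξ/(1/11)): its argument vanishes at ξ = 1/11, a square-root branch point, modulus 1/11.
Branch term (3/16)*log(1 - ξ/(-1/5)): its argument vanishes at ξ = -1/5, a logarithmic branch point, modulus 1/5.
The radius of convergence is the smallest modulus among the singular points: 1/11.
List the singular points by increasing real part (a conjugate pair: the negative imaginary part first).


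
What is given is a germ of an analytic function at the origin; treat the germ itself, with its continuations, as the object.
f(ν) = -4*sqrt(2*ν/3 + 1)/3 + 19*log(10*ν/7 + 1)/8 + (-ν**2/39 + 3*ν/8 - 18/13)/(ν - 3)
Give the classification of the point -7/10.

The point is a logarithmic branch point.

The term (19/8)*log(1 - ν/(-7/10)) has argument 1 - -7/10/(-7/10) = 0 at -7/10: a logarithmic (infinitely-sheeted) branch point; the remaining terms are analytic or single-valued there.


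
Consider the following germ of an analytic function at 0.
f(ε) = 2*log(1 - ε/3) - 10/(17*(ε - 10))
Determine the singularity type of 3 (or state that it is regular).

The point is a logarithmic branch point.

The term (2)*log(1 - ε/(3)) has argument 1 - 3/(3) = 0 at 3: a logarithmic (infinitely-sheeted) branch point; the remaining terms are analytic or single-valued there.


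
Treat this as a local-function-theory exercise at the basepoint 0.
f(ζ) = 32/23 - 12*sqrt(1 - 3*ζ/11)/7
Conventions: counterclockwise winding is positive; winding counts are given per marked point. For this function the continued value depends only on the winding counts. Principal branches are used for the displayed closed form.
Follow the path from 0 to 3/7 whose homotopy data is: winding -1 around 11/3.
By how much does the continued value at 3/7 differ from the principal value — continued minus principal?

The rational part is single-valued and drops out of the difference; each branch term changes only by its own monodromy.
(-12/7)*sqrt(1 - ζ/(11/3)): winding -1 is odd, the square root flips sign, contributing -2*(-12/7)*sqrt(1 - (3/7)/(11/3)) = -2*(-12/7)*sqrt(68/77) = (48/539)*sqrt(1309).
Summing the contributions at ζ = 3/7 gives (48/539)*sqrt(1309).

Continued minus principal equals (48/539)*sqrt(1309).


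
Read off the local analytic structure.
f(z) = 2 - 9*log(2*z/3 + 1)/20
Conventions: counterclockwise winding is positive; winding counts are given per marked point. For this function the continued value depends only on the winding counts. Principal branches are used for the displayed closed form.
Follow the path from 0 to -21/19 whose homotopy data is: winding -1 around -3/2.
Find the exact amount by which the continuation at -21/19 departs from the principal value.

The rational part is single-valued and drops out of the difference; each branch term changes only by its own monodromy.
(-9/20)*log(1 - z/(-3/2)): each positive loop around -3/2 adds 2*pi*i to the log, so winding -1 contributes (-9/20)*(-1)*2*pi*i = (9/10)*pi*i.
Summing the contributions at z = -21/19 gives (9/10)*pi*i.

Continued minus principal equals (9/10)*pi*i.


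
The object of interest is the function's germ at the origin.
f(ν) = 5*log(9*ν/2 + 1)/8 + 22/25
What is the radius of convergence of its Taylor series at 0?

Branch term (5/8)*log(1 - ν/(-2/9)): its argument vanishes at ν = -2/9, a logarithmic branch point, modulus 2/9.
The radius of convergence is the smallest modulus among the singular points: 2/9.

The radius of convergence is 2/9.


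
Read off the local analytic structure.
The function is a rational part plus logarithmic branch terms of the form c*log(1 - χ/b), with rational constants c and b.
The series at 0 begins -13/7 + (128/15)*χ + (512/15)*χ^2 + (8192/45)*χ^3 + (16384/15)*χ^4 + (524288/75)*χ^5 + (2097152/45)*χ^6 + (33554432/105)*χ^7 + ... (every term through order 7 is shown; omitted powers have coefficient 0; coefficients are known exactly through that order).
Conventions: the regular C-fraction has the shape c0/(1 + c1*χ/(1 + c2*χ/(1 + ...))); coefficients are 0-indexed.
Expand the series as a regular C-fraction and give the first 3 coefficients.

Taylor coefficients (read off): a_0 = -13/7, a_1 = 128/15, a_2 = 512/15.
c0 = a_0 = -13/7. Peel one level at a time: if S = 1 + c*χ/S' with S'(0) = 1, then c is the χ-coefficient of S and S' = c*χ/(S - 1).
S_1 = c0/f = 1 + (896/195)*χ + (1501696/38025)*χ^2 + ...; c1 = 896/195.
S_2 = c1*χ/(S_1 - 1) = 1 + (-1676/195)*χ + ...; c2 = -1676/195.

The regular C-fraction coefficients are [-13/7, 896/195, -1676/195].


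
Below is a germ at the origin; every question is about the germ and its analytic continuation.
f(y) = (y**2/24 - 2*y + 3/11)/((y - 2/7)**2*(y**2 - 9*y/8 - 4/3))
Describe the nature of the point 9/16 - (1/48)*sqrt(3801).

The point is a pole of order 1.

The denominator factor y**2 - 9*y/8 - 4/3 vanishes at 9/16 - (1/48)*sqrt(3801) and appears to the power 1; the numerator there equals -78095/101376 + (125/3072)*sqrt(3801), nonzero, and no other factor vanishes.
Hence a pole whose order is the multiplicity, 1.


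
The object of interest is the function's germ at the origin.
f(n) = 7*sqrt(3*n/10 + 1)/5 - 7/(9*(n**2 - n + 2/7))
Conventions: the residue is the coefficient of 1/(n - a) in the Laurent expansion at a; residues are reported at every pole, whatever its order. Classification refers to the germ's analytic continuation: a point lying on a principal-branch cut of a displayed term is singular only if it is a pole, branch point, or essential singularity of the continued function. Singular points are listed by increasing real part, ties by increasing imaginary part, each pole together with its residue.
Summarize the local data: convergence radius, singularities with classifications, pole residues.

Radius of convergence at 0: (1/7)*sqrt(14).
At -10/3: an algebraic (square-root) branch point.
At (1/2) - ((1/14)*sqrt(7))*i: a pole of order 1; residue -((7/9)*sqrt(7))*i.
At (1/2) + ((1/14)*sqrt(7))*i: a pole of order 1; residue ((7/9)*sqrt(7))*i.

Denominator factor (n**2 - n + 2/7): discriminant -1/7, complex-conjugate roots (1/2) + ((1/14)*sqrt(7))*i and (1/2) - ((1/14)*sqrt(7))*i; poles of order 1, moduli (1/7)*sqrt(14) and (1/7)*sqrt(14).
Branch term (7/5)*sqrt(1 - n/(-10/3)): its argument vanishes at n = -10/3, a square-root branch point, modulus 10/3.
The radius of convergence is the smallest modulus among the singular points: (1/7)*sqrt(14).
The branch term is analytic at (1/2) - ((1/14)*sqrt(7))*i and contributes nothing to the residue; only the rational part matters.
The factor n**2 - n + 2/7 splits as (n - a)(n - a') with a = (1/2) - ((1/14)*sqrt(7))*i, a' = (1/2) + ((1/14)*sqrt(7))*i. At the order-1 pole a set g(n) = (n - a)*(rational part) = [-7/9] / (n - a').
Simple pole: residue = g(a) at a = (1/2) - ((1/14)*sqrt(7))*i, which is -((7/9)*sqrt(7))*i.
The branch term is analytic at (1/2) + ((1/14)*sqrt(7))*i and contributes nothing to the residue; only the rational part matters.
The factor n**2 - n + 2/7 splits as (n - a)(n - a') with a = (1/2) + ((1/14)*sqrt(7))*i, a' = (1/2) - ((1/14)*sqrt(7))*i. At the order-1 pole a set g(n) = (n - a)*(rational part) = [-7/9] / (n - a').
Simple pole: residue = g(a) at a = (1/2) + ((1/14)*sqrt(7))*i, which is ((7/9)*sqrt(7))*i.
List the singular points by increasing real part (a conjugate pair: the negative imaginary part first).


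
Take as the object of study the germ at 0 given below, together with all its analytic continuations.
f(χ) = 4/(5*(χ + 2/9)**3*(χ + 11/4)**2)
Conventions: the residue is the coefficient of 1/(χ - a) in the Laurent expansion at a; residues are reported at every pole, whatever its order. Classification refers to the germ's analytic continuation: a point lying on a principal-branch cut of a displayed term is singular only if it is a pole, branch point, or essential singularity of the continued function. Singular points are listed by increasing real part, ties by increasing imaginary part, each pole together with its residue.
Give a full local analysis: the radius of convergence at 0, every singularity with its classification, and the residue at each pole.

Radius of convergence at 0: 2/9.
At -11/4: a pole of order 2; residue -20155392/342874805.
At -2/9: a pole of order 3; residue 20155392/342874805.

Denominator factor (χ + 11/4)^2: pole of order 2 at -11/4, modulus 11/4.
Denominator factor (χ + 2/9)^3: pole of order 3 at -2/9, modulus 2/9.
The radius of convergence is the smallest modulus among the singular points: 2/9.
At the order-2 pole -11/4 set g(χ) = (χ - (-11/4))^2*f(χ) = 4/(5*(χ + 2/9)**3).
Order-2 pole: residue = g'(a); g'(-11/4) = -20155392/342874805, so the residue is -20155392/342874805.
At the order-3 pole -2/9 set g(χ) = (χ - (-2/9))^3*f(χ) = 4/(5*(χ + 11/4)**2).
Order-3 pole: residue = g''(a)/2; g''(-2/9) = 40310784/342874805, so the residue is 20155392/342874805.
List the singular points by increasing real part (a conjugate pair: the negative imaginary part first).


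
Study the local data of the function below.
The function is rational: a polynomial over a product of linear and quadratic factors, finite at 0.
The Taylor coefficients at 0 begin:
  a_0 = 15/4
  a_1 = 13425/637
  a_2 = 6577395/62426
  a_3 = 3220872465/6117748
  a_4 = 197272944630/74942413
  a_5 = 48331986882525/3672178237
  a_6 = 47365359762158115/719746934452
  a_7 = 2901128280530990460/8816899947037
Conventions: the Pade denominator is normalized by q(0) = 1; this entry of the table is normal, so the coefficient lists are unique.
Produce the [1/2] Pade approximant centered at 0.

The Pade approximant has numerator coefficients [15/4, 165719865/73610264]; denominator coefficients [1, -49741011/9909074, 567856/4954537].

Taylor coefficients needed (read off): a_0 = 15/4, a_1 = 13425/637, a_2 = 6577395/62426, a_3 = 3220872465/6117748.
Write the denominator as Q(y) = 1 + q1*y + q2*y^2. Requiring Q*f - P = O(y^4) with deg P <= 1 kills the coefficients of y^2..y^3 in Q*f:
  y^2: a_2 + q1*a_1 + q2*a_0 = 0, i.e. 6577395/62426 + (13425/637)*q1 + (15/4)*q2 = 0.
  y^3: a_3 + q1*a_2 + q2*a_1 = 0, i.e. 3220872465/6117748 + (6577395/62426)*q1 + (13425/637)*q2 = 0.
Solving this linear system: q1 = -49741011/9909074, q2 = 567856/4954537.
The numerator is Q*f truncated at degree 1: P0 = a_0 = 15/4; P1 = a_1 + q1*a_0 = 165719865/73610264.


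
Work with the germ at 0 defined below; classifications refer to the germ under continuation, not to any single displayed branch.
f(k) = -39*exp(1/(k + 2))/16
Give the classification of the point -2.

The point is an essential singularity.

The exponent 1/(k - (-2)) has a pole at -2, so exp(1/(k - (-2))) takes every nonzero value near it: an essential singularity (not a pole of any order).


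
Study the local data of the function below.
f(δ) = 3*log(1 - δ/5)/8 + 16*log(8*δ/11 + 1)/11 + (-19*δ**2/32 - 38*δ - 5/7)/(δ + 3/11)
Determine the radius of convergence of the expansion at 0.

The radius of convergence is 3/11.

Denominator factor (δ + 3/11): pole of order 1 at -3/11, modulus 3/11.
Branch term (16/11)*log(1 - δ/(-11/8)): its argument vanishes at δ = -11/8, a logarithmic branch point, modulus 11/8.
Branch term (3/8)*log(1 - δ/(5)): its argument vanishes at δ = 5, a logarithmic branch point, modulus 5.
The radius of convergence is the smallest modulus among the singular points: 3/11.


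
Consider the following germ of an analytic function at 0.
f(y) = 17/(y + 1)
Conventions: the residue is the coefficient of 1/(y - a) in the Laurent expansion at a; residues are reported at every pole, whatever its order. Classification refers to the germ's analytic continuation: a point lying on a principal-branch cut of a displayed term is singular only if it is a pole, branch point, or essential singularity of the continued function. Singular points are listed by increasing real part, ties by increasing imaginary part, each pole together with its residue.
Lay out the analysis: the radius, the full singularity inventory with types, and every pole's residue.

Radius of convergence at 0: 1.
At -1: a pole of order 1; residue 17.

Denominator factor (y + 1): pole of order 1 at -1, modulus 1.
The radius of convergence is the smallest modulus among the singular points: 1.
At the order-1 pole -1 set g(y) = (y - (-1))*f(y) = 17.
Simple pole: residue = g(a) at a = -1, which is 17.


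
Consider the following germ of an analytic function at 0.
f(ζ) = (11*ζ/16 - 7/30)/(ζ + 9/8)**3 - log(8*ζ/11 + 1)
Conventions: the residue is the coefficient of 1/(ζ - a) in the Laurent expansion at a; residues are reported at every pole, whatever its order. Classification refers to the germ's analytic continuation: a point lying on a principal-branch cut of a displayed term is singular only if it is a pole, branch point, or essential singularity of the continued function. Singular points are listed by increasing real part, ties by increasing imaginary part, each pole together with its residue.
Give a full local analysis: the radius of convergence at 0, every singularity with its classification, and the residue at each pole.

Denominator factor (ζ + 9/8)^3: pole of order 3 at -9/8, modulus 9/8.
Branch term (-1)*log(1 - ζ/(-11/8)): its argument vanishes at ζ = -11/8, a logarithmic branch point, modulus 11/8.
The radius of convergence is the smallest modulus among the singular points: 9/8.
The branch term is analytic at -9/8 and contributes nothing to the residue; only the rational part matters.
At the order-3 pole -9/8 set g(ζ) = (ζ - (-9/8))^3*(rational part) = 11*ζ/16 - 7/30.
Order-3 pole: residue = g''(a)/2; g''(-9/8) = 0, so the residue is 0.
List the singular points by increasing real part (a conjugate pair: the negative imaginary part first).

Radius of convergence at 0: 9/8.
At -11/8: a logarithmic branch point.
At -9/8: a pole of order 3; residue 0.


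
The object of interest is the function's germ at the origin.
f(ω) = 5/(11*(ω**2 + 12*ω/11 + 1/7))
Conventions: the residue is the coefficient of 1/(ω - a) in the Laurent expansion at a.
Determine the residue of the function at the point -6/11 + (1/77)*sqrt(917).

The residue is (5/262)*sqrt(917).

The factor ω**2 + 12*ω/11 + 1/7 splits as (ω - a)(ω - a') with a = -6/11 + (1/77)*sqrt(917), a' = -6/11 - (1/77)*sqrt(917). At the order-1 pole a set g(ω) = (ω - a)*f(ω) = [5/11] / (ω - a').
Simple pole: residue = g(a) at a = -6/11 + (1/77)*sqrt(917), which is (5/262)*sqrt(917).


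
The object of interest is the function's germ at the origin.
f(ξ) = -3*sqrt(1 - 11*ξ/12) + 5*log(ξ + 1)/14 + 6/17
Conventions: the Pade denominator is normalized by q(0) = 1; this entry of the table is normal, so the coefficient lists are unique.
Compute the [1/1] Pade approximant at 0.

The Pade approximant has numerator coefficients [-45/17, 358441/184688]; denominator coefficients [1, -367/4656].

Taylor coefficients needed (expand at 0): a_0 = -45/17, a_1 = 97/56, a_2 = 367/2688.
Write the denominator as Q(ξ) = 1 + q1*ξ. Requiring Q*f - P = O(ξ^3) with deg P <= 1 kills the coefficients of ξ^2..ξ^2 in Q*f:
  ξ^2: a_2 + q1*a_1 = 0, i.e. 367/2688 + (97/56)*q1 = 0.
Solving this linear system: q1 = -367/4656.
The numerator is Q*f truncated at degree 1: P0 = a_0 = -45/17; P1 = a_1 + q1*a_0 = 358441/184688.


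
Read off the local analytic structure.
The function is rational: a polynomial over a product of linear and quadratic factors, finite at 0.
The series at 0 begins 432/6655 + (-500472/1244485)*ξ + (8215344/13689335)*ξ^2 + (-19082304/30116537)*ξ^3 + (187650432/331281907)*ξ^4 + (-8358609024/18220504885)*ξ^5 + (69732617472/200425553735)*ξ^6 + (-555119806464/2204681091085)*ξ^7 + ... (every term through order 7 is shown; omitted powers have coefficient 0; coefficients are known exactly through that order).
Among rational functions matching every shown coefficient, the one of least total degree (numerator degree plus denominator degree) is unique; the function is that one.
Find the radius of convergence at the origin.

No rational of total degree below 4 reproduces all 8 coefficients; solving the [1/3] Pade equations on them gives f(ξ) = (2/5 - 31*ξ/17)/(ξ + 11/6)**3, whose expansion matches every shown term.
Denominator factor (ξ + 11/6)^3: pole of order 3 at -11/6, modulus 11/6.
The radius of convergence is the smallest modulus among the singular points: 11/6.

The radius of convergence is 11/6.


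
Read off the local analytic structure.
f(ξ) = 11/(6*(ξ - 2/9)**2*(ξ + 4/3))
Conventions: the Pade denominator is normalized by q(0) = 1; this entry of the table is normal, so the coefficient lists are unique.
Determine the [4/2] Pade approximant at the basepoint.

Taylor coefficients needed (expand at 0): a_0 = 891/32, a_1 = 29403/128, a_2 = 777843/512, a_3 = 18451719/2048, a_4 = 412312923/8192, a_5 = 8864691759/32768, a_6 = 185540165811/131072.
Write the denominator as Q(ξ) = 1 + q1*ξ + q2*ξ^2. Requiring Q*f - P = O(ξ^7) with deg P <= 4 kills the coefficients of ξ^5..ξ^6 in Q*f:
  ξ^5: a_5 + q1*a_4 + q2*a_3 = 0, i.e. 8864691759/32768 + (412312923/8192)*q1 + (18451719/2048)*q2 = 0.
  ξ^6: a_6 + q1*a_5 + q2*a_4 = 0, i.e. 185540165811/131072 + (8864691759/32768)*q1 + (412312923/8192)*q2 = 0.
Solving this linear system: q1 = -34293/3812, q2 = 19278/953.
The numerator is Q*f truncated at degree 4: P0 = a_0 = 891/32; P1 = a_1 + q1*a_0 = -633501/30496; P2 = a_2 + q1*a_1 + q2*a_0 = 1948617/121984; P3 = a_3 + q1*a_2 + q2*a_1 = -649539/60992; P4 = a_4 + q1*a_3 + q2*a_2 = 5845851/487936.

The Pade approximant has numerator coefficients [891/32, -633501/30496, 1948617/121984, -649539/60992, 5845851/487936]; denominator coefficients [1, -34293/3812, 19278/953].


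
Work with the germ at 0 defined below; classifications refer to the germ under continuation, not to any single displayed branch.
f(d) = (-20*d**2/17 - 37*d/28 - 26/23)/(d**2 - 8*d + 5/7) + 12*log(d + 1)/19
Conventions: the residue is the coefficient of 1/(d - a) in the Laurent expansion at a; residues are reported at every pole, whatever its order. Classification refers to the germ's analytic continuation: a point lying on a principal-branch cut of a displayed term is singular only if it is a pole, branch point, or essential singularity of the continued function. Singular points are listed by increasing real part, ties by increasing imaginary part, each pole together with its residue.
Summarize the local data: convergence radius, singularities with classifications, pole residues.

Radius of convergence at 0: 4 - (1/7)*sqrt(749).
At -1: a logarithmic branch point.
At 4 - (1/7)*sqrt(749): a pole of order 1; residue -5109/952 + (118301/585718)*sqrt(749).
At 4 + (1/7)*sqrt(749): a pole of order 1; residue -5109/952 - (118301/585718)*sqrt(749).

Denominator factor (d**2 - 8*d + 5/7): discriminant 428/7, real irrational roots 4 + (1/7)*sqrt(749) and 4 - (1/7)*sqrt(749); poles of order 1, moduli 4 + (1/7)*sqrt(749) and 4 - (1/7)*sqrt(749).
Branch term (12/19)*log(1 - d/(-1)): its argument vanishes at d = -1, a logarithmic branch point, modulus 1.
The radius of convergence is the smallest modulus among the singular points: 4 - (1/7)*sqrt(749).
The branch term is analytic at 4 - (1/7)*sqrt(749) and contributes nothing to the residue; only the rational part matters.
The factor d**2 - 8*d + 5/7 splits as (d - a)(d - a') with a = 4 - (1/7)*sqrt(749), a' = 4 + (1/7)*sqrt(749). At the order-1 pole a set g(d) = (d - a)*(rational part) = [-20*d**2/17 - 37*d/28 - 26/23] / (d - a').
Simple pole: residue = g(a) at a = 4 - (1/7)*sqrt(749), which is -5109/952 + (118301/585718)*sqrt(749).
The branch term is analytic at 4 + (1/7)*sqrt(749) and contributes nothing to the residue; only the rational part matters.
The factor d**2 - 8*d + 5/7 splits as (d - a)(d - a') with a = 4 + (1/7)*sqrt(749), a' = 4 - (1/7)*sqrt(749). At the order-1 pole a set g(d) = (d - a)*(rational part) = [-20*d**2/17 - 37*d/28 - 26/23] / (d - a').
Simple pole: residue = g(a) at a = 4 + (1/7)*sqrt(749), which is -5109/952 - (118301/585718)*sqrt(749).
List the singular points by increasing real part (a conjugate pair: the negative imaginary part first).


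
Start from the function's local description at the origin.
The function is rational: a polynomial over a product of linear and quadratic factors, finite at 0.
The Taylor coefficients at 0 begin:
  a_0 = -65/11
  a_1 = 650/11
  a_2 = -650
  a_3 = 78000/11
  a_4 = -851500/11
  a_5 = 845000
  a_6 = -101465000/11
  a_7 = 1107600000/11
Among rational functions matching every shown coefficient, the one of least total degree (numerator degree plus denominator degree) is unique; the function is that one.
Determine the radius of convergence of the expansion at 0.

No rational of total degree below 2 reproduces all 8 coefficients; solving the [0/2] Pade equations on them gives f(ξ) = 13/(22*(ξ**2 - ξ - 1/10)), whose expansion matches every shown term.
Denominator factor (ξ**2 - ξ - 1/10): discriminant 7/5, real irrational roots 1/2 + (1/10)*sqrt(35) and 1/2 - (1/10)*sqrt(35); poles of order 1, moduli 1/2 + (1/10)*sqrt(35) and -1/2 + (1/10)*sqrt(35).
The radius of convergence is the smallest modulus among the singular points: -1/2 + (1/10)*sqrt(35).

The radius of convergence is -1/2 + (1/10)*sqrt(35).


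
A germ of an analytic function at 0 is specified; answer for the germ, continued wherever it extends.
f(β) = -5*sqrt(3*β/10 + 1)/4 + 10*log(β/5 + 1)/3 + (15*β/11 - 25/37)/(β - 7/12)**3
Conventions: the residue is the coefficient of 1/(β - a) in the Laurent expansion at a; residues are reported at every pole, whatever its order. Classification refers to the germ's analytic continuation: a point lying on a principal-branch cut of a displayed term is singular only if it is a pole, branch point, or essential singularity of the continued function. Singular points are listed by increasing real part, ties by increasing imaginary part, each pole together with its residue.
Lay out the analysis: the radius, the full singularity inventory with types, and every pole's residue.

Radius of convergence at 0: 7/12.
At -5: a logarithmic branch point.
At -10/3: an algebraic (square-root) branch point.
At 7/12: a pole of order 3; residue 0.

Denominator factor (β - 7/12)^3: pole of order 3 at 7/12, modulus 7/12.
Branch term (-5/4)*sqrt(1 - β/(-10/3)): its argument vanishes at β = -10/3, a square-root branch point, modulus 10/3.
Branch term (10/3)*log(1 - β/(-5)): its argument vanishes at β = -5, a logarithmic branch point, modulus 5.
The radius of convergence is the smallest modulus among the singular points: 7/12.
The branch terms are analytic at 7/12 and contribute nothing to the residue; only the rational part matters.
At the order-3 pole 7/12 set g(β) = (β - (7/12))^3*(rational part) = 15*β/11 - 25/37.
Order-3 pole: residue = g''(a)/2; g''(7/12) = 0, so the residue is 0.
List the singular points by increasing real part (a conjugate pair: the negative imaginary part first).


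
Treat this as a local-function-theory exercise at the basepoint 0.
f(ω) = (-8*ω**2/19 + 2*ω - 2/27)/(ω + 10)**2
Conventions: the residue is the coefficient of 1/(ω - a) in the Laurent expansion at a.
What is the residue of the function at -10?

At the order-2 pole -10 set g(ω) = (ω - (-10))^2*f(ω) = -8*ω**2/19 + 2*ω - 2/27.
Order-2 pole: residue = g'(a); g'(-10) = 198/19, so the residue is 198/19.

The residue is 198/19.


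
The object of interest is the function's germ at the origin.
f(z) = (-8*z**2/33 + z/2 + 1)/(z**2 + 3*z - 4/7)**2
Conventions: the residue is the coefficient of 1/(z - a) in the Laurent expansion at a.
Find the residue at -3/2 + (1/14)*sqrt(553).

The factor z**2 + 3*z - 4/7 splits as (z - a)(z - a') with a = -3/2 + (1/14)*sqrt(553), a' = -3/2 - (1/14)*sqrt(553). At the order-2 pole a set g(z) = (z - a)^2*f(z) = [-8*z**2/33 + z/2 + 1] / (z - a')^2.
Order-2 pole: residue = g'(a); g'(-3/2 + (1/14)*sqrt(553)) = -(359/411906)*sqrt(553), so the residue is -(359/411906)*sqrt(553).

The residue is -(359/411906)*sqrt(553).


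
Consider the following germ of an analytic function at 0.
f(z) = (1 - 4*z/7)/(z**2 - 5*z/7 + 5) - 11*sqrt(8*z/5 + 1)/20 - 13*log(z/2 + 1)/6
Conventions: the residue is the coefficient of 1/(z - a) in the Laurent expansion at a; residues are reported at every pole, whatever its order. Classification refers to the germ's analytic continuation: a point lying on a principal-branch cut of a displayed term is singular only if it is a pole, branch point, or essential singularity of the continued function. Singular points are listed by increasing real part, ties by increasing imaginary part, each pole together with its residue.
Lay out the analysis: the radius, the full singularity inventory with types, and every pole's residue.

Denominator factor (z**2 - 5*z/7 + 5): discriminant -955/49, complex-conjugate roots (5/14) + ((1/14)*sqrt(955))*i and (5/14) - ((1/14)*sqrt(955))*i; poles of order 1, moduli sqrt(5) and sqrt(5).
Branch term (-11/20)*sqrt(1 - z/(-5/8)): its argument vanishes at z = -5/8, a square-root branch point, modulus 5/8.
Branch term (-13/6)*log(1 - z/(-2)): its argument vanishes at z = -2, a logarithmic branch point, modulus 2.
The radius of convergence is the smallest modulus among the singular points: 5/8.
The branch terms are analytic at (5/14) - ((1/14)*sqrt(955))*i and contribute nothing to the residue; only the rational part matters.
The factor z**2 - 5*z/7 + 5 splits as (z - a)(z - a') with a = (5/14) - ((1/14)*sqrt(955))*i, a' = (5/14) + ((1/14)*sqrt(955))*i. At the order-1 pole a set g(z) = (z - a)*(rational part) = [1 - 4*z/7] / (z - a').
Simple pole: residue = g(a) at a = (5/14) - ((1/14)*sqrt(955))*i, which is (-2/7) + ((39/6685)*sqrt(955))*i.
The branch terms are analytic at (5/14) + ((1/14)*sqrt(955))*i and contribute nothing to the residue; only the rational part matters.
The factor z**2 - 5*z/7 + 5 splits as (z - a)(z - a') with a = (5/14) + ((1/14)*sqrt(955))*i, a' = (5/14) - ((1/14)*sqrt(955))*i. At the order-1 pole a set g(z) = (z - a)*(rational part) = [1 - 4*z/7] / (z - a').
Simple pole: residue = g(a) at a = (5/14) + ((1/14)*sqrt(955))*i, which is (-2/7) - ((39/6685)*sqrt(955))*i.
List the singular points by increasing real part (a conjugate pair: the negative imaginary part first).

Radius of convergence at 0: 5/8.
At -2: a logarithmic branch point.
At -5/8: an algebraic (square-root) branch point.
At (5/14) - ((1/14)*sqrt(955))*i: a pole of order 1; residue (-2/7) + ((39/6685)*sqrt(955))*i.
At (5/14) + ((1/14)*sqrt(955))*i: a pole of order 1; residue (-2/7) - ((39/6685)*sqrt(955))*i.


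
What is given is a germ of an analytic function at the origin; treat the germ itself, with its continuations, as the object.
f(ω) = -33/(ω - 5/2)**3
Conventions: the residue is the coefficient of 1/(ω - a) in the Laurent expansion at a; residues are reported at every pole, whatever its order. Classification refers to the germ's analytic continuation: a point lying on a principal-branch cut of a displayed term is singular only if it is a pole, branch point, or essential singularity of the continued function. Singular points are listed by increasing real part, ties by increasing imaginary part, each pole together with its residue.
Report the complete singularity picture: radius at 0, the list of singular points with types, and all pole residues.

Radius of convergence at 0: 5/2.
At 5/2: a pole of order 3; residue 0.

Denominator factor (ω - 5/2)^3: pole of order 3 at 5/2, modulus 5/2.
The radius of convergence is the smallest modulus among the singular points: 5/2.
At the order-3 pole 5/2 set g(ω) = (ω - (5/2))^3*f(ω) = -33.
Order-3 pole: residue = g''(a)/2; g''(5/2) = 0, so the residue is 0.


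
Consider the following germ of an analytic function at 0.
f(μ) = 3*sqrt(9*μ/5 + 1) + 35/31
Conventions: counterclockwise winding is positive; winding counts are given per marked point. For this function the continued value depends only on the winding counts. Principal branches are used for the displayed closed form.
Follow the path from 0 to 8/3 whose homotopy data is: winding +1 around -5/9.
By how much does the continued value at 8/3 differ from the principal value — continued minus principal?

Continued minus principal equals -(6/5)*sqrt(145).

The rational part is single-valued and drops out of the difference; each branch term changes only by its own monodromy.
(3)*sqrt(1 - μ/(-5/9)): winding +1 is odd, the square root flips sign, contributing -2*(3)*sqrt(1 - (8/3)/(-5/9)) = -2*(3)*sqrt(29/5) = -(6/5)*sqrt(145).
Summing the contributions at μ = 8/3 gives -(6/5)*sqrt(145).


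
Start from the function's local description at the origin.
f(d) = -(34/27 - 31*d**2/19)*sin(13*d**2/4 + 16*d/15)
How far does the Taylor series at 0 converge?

The radius of convergence is infinite.

The factor -sin(13*d**2/4 + 16*d/15) is entire and contributes no finite singular point.
The polynomial part has no poles.
No finite singular points: the Taylor series at 0 converges everywhere.


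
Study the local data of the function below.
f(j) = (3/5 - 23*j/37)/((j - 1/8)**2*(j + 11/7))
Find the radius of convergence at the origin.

Denominator factor (j + 11/7): pole of order 1 at -11/7, modulus 11/7.
Denominator factor (j - 1/8)^2: pole of order 2 at 1/8, modulus 1/8.
The radius of convergence is the smallest modulus among the singular points: 1/8.

The radius of convergence is 1/8.


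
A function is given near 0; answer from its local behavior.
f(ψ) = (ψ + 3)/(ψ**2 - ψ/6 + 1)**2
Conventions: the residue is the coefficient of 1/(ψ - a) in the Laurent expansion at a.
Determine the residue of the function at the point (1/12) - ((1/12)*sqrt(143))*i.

The factor ψ**2 - ψ/6 + 1 splits as (ψ - a)(ψ - a') with a = (1/12) - ((1/12)*sqrt(143))*i, a' = (1/12) + ((1/12)*sqrt(143))*i. At the order-2 pole a set g(ψ) = (ψ - a)^2*f(ψ) = [ψ + 3] / (ψ - a')^2.
Order-2 pole: residue = g'(a); g'((1/12) - ((1/12)*sqrt(143))*i) = ((1332/20449)*sqrt(143))*i, so the residue is ((1332/20449)*sqrt(143))*i.

The residue is ((1332/20449)*sqrt(143))*i.


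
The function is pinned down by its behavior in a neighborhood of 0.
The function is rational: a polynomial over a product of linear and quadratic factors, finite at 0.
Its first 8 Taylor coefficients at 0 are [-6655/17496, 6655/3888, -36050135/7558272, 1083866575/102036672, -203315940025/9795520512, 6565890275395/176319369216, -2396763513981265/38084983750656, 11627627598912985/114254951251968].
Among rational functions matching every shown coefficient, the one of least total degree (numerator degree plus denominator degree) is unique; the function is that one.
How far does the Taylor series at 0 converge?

No rational of total degree below 5 reproduces all 8 coefficients; solving the [0/5] Pade equations on them gives f(γ) = -6/(5*(γ + 9/11)**3*(γ + 12/5)**2), whose expansion matches every shown term.
Denominator factor (γ + 12/5)^2: pole of order 2 at -12/5, modulus 12/5.
Denominator factor (γ + 9/11)^3: pole of order 3 at -9/11, modulus 9/11.
The radius of convergence is the smallest modulus among the singular points: 9/11.

The radius of convergence is 9/11.
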